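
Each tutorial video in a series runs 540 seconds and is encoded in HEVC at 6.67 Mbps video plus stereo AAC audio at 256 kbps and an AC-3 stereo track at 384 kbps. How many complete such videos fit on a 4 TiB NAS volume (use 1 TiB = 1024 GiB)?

8913

Audio total: 256 + 384 = 640 kbps = 0.640 Mbps.
Total bitrate: 7.310 Mbps.
Per item: 7.310 Mbps × 540 s = 3,947 Mb = 493.4 MB.
Capacity: 4 TiB = 35,184,372 Mb; 8913.30 items → 8913 complete.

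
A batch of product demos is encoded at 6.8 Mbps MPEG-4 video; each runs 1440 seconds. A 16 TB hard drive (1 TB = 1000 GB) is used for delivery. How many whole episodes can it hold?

Per item: 6.800 Mbps × 1440 s = 9,792 Mb = 1,224 MB.
Capacity: 16 TB = 128,000,000 Mb; 13071.90 items → 13071 complete.

13071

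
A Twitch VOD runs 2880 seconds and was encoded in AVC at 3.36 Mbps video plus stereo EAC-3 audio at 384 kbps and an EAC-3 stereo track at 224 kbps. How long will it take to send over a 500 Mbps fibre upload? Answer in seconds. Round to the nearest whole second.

23 seconds

Audio total: 384 + 224 = 608 kbps = 0.608 Mbps.
Total bitrate: 3.968 Mbps.
File: 3.968 Mbps × 2880 s = 11427.8 Mb.
At 500 Mbps: 11427.8 / 500 = 22.9 s ≈ 22.9 seconds.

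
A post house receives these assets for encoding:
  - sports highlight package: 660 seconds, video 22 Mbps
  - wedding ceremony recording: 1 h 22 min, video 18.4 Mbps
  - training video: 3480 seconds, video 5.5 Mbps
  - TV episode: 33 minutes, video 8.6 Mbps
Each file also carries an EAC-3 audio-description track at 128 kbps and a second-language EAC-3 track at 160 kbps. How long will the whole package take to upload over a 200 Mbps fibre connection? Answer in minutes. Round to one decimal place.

Audio total: 128 + 160 = 288 kbps = 0.288 Mbps.
sports highlight package: 22.288 Mbps × 660 s = 14710.1 Mb
wedding ceremony recording: 18.688 Mbps × 4920 s = 91945.0 Mb
training video: 5.788 Mbps × 3480 s = 20142.2 Mb
TV episode: 8.888 Mbps × 1980 s = 17598.2 Mb
Total: 144395.5 Mb = 18049.4 MB.
At 200 Mbps: 144395.5 / 200 = 722 s ≈ 12 minutes.

12.0 minutes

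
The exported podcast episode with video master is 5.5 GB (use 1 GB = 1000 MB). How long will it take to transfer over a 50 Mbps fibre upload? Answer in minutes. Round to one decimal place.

14.7 minutes

File: 5.5 GB = 44000.0 Mb.
At 50 Mbps: 44000.0 / 50 = 880.0 s ≈ 14.7 minutes.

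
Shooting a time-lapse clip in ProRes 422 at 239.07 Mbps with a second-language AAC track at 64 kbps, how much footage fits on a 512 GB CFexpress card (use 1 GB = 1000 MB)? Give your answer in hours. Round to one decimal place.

4.8 hours

Audio: 64 kbps = 0.064 Mbps.
Total bitrate: 239.07 + 0.064 = 239.134 Mbps.
Capacity: 512 GB = 4,096,000 Mb.
Recording time: 4,096,000 / 239.134 = 17,128 s ≈ 4.76 hours.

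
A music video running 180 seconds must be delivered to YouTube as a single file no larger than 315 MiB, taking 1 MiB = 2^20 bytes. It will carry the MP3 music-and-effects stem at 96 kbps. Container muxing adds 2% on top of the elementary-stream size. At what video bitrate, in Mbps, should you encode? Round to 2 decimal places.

Budget: 315 MiB = 2642.4 Mb.
Stream payload after overhead: 2642.4 / 1.02 = 2590.6 Mb.
Total bitrate budget: 2590.6 Mb / 180 s = 14.392 Mbps.
Audio: 96 kbps = 0.096 Mbps.
Video: 14.392 − 0.096 = 14.296 Mbps.

14.30 Mbps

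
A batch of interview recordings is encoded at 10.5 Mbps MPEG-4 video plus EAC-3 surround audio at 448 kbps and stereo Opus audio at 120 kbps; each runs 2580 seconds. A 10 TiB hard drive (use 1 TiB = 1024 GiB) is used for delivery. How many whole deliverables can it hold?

3080

Audio total: 448 + 120 = 568 kbps = 0.568 Mbps.
Total bitrate: 11.068 Mbps.
Per item: 11.068 Mbps × 2580 s = 28,555 Mb = 3,569 MB.
Capacity: 10 TiB = 87,960,930 Mb; 3080.36 items → 3080 complete.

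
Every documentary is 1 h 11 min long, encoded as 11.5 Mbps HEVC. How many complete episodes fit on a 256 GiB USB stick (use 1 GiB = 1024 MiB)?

1 h 11 min = 71 min = 4260 s
Per item: 11.500 Mbps × 4260 s = 48,990 Mb = 6,124 MB.
Capacity: 256 GiB = 2,199,023 Mb; 44.89 items → 44 complete.

44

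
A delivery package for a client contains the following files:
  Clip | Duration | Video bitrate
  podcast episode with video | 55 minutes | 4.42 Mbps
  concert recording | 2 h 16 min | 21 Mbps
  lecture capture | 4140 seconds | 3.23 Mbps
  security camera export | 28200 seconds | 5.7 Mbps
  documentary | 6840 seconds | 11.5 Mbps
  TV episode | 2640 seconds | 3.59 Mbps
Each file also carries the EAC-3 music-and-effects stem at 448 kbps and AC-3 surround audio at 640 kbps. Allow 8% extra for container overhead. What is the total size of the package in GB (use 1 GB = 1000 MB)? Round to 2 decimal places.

Audio total: 448 + 640 = 1088 kbps = 1.088 Mbps.
podcast episode with video: 5.508 Mbps × 3300 s × 1.08 = 19630.5 Mb
concert recording: 22.088 Mbps × 8160 s × 1.08 = 194657.1 Mb
lecture capture: 4.318 Mbps × 4140 s × 1.08 = 19306.6 Mb
security camera export: 6.788 Mbps × 28200 s × 1.08 = 206735.3 Mb
documentary: 12.588 Mbps × 6840 s × 1.08 = 92990.1 Mb
TV episode: 4.678 Mbps × 2640 s × 1.08 = 13337.9 Mb
Total: 546657.6 Mb = 68332.2 MB.
= 68.33 GB.

68.33 GB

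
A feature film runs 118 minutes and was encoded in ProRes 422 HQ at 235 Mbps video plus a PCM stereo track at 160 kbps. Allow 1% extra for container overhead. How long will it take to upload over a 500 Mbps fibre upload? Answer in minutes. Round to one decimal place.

118 min = 7080 s
Audio: 160 kbps = 0.160 Mbps.
Total bitrate: 235.160 Mbps.
File: 235.160 Mbps × 7080 s = 1664932.8 Mb.
With 1% container overhead: ×1.01. → 1681582.1 Mb.
At 500 Mbps: 1681582.1 / 500 = 3363.2 s ≈ 56.1 minutes.

56.1 minutes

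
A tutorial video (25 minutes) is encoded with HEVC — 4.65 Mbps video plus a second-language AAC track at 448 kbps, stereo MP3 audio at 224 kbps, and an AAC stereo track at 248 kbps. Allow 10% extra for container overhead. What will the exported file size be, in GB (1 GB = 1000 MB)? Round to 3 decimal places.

1.149 GB

25 min = 1500 s
Audio total: 448 + 224 + 248 = 920 kbps = 0.920 Mbps.
Total bitrate: 4.65 + 0.920 = 5.570 Mbps.
Stream data: 5.570 Mbps × 1500 s = 8355.0 Mb.
With 10% container overhead: ×1.10.
9,190 Mb ÷ 8 = 1,149 MB → 1.149 GB.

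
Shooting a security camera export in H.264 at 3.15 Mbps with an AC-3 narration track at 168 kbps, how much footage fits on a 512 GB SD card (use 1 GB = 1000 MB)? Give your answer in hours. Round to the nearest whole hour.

Audio: 168 kbps = 0.168 Mbps.
Total bitrate: 3.15 + 0.168 = 3.318 Mbps.
Capacity: 512 GB = 4,096,000 Mb.
Recording time: 4,096,000 / 3.318 = 1,234,479 s ≈ 343 hours.

343 hours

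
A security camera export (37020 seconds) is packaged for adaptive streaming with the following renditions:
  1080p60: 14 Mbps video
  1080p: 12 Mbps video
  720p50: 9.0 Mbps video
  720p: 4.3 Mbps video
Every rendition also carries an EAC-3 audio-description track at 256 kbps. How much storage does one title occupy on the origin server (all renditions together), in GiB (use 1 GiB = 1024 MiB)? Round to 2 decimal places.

173.78 GiB

Audio: 256 kbps = 0.256 Mbps.
Sum of rendition bitrates: (14+0.256) + (12+0.256) + (9.0+0.256) + (4.3+0.256) = 40.324 Mbps.
× 37020 s = 1,492,794 Mb = 186,599 MB = 173.8 GiB.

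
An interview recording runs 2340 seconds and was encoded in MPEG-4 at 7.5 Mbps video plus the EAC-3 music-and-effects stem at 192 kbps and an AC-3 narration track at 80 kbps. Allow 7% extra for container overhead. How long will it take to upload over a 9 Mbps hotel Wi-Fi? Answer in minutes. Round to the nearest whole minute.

36 minutes

Audio total: 192 + 80 = 272 kbps = 0.272 Mbps.
Total bitrate: 7.772 Mbps.
File: 7.772 Mbps × 2340 s = 18186.5 Mb.
With 7% container overhead: ×1.07. → 19459.5 Mb.
At 9 Mbps: 19459.5 / 9 = 2162.2 s ≈ 36 minutes.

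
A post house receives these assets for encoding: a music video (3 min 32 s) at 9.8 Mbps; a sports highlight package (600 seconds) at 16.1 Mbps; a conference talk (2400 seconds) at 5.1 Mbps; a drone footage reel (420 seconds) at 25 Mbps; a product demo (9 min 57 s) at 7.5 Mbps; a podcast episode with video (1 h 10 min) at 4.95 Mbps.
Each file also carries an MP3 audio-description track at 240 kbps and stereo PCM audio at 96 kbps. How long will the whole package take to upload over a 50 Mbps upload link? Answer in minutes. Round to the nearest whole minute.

21 minutes

Audio total: 240 + 96 = 336 kbps = 0.336 Mbps.
music video: 10.136 Mbps × 212 s = 2148.8 Mb
sports highlight package: 16.436 Mbps × 600 s = 9861.6 Mb
conference talk: 5.436 Mbps × 2400 s = 13046.4 Mb
drone footage reel: 25.336 Mbps × 420 s = 10641.1 Mb
product demo: 7.836 Mbps × 597 s = 4678.1 Mb
podcast episode with video: 5.286 Mbps × 4200 s = 22201.2 Mb
Total: 62577.2 Mb = 7822.2 MB.
At 50 Mbps: 62577.2 / 50 = 1252 s ≈ 20.9 minutes.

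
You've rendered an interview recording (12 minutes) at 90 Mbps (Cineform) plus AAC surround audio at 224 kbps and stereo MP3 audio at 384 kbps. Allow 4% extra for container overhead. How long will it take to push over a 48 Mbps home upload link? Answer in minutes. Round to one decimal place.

23.6 minutes

12 min = 720 s
Audio total: 224 + 384 = 608 kbps = 0.608 Mbps.
Total bitrate: 90.608 Mbps.
File: 90.608 Mbps × 720 s = 65237.8 Mb.
With 4% container overhead: ×1.04. → 67847.3 Mb.
At 48 Mbps: 67847.3 / 48 = 1413.5 s ≈ 23.6 minutes.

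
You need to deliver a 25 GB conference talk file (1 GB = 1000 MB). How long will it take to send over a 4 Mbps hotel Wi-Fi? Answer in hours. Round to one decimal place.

13.9 hours

File: 25 GB = 200000.0 Mb.
At 4 Mbps: 200000.0 / 4 = 50000.0 s ≈ 13.9 hours.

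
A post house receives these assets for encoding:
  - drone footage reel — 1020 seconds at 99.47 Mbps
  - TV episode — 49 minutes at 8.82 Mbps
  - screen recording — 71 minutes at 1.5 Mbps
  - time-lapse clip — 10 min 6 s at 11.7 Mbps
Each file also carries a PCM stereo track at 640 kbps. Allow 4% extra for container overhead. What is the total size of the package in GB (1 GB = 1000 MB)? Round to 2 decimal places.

Audio: 640 kbps = 0.640 Mbps.
drone footage reel: 100.110 Mbps × 1020 s × 1.04 = 106196.7 Mb
TV episode: 9.460 Mbps × 2940 s × 1.04 = 28924.9 Mb
screen recording: 2.140 Mbps × 4260 s × 1.04 = 9481.1 Mb
time-lapse clip: 12.340 Mbps × 606 s × 1.04 = 7777.2 Mb
Total: 152379.8 Mb = 19047.5 MB.
= 19.05 GB.

19.05 GB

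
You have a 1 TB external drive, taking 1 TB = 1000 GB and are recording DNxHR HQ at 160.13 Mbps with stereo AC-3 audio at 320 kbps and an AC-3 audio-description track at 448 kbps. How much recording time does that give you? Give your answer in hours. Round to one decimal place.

Audio total: 320 + 448 = 768 kbps = 0.768 Mbps.
Total bitrate: 160.13 + 0.768 = 160.898 Mbps.
Capacity: 1 TB = 8,000,000 Mb.
Recording time: 8,000,000 / 160.898 = 49,721 s ≈ 13.8 hours.

13.8 hours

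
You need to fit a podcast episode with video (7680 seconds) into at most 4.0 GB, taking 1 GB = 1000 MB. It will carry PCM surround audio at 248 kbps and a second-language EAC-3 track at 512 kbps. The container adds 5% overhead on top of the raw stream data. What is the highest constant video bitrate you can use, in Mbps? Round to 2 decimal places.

3.21 Mbps

Budget: 4.0 GB = 32000.0 Mb.
Stream payload after overhead: 32000.0 / 1.05 = 30476.2 Mb.
Total bitrate budget: 30476.2 Mb / 7680 s = 3.968 Mbps.
Audio total: 248 + 512 = 760 kbps = 0.760 Mbps.
Video: 3.968 − 0.760 = 3.208 Mbps.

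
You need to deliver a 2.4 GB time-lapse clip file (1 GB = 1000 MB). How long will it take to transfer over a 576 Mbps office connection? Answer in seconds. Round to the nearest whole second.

33 seconds

File: 2.4 GB = 19200.0 Mb.
At 576 Mbps: 19200.0 / 576 = 33.3 s ≈ 33.3 seconds.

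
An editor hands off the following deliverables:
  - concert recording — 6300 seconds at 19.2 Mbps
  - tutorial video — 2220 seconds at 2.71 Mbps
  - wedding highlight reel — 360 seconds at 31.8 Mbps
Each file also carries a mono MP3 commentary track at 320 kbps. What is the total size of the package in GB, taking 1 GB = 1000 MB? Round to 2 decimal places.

17.66 GB

Audio: 320 kbps = 0.320 Mbps.
concert recording: 19.520 Mbps × 6300 s = 122976.0 Mb
tutorial video: 3.030 Mbps × 2220 s = 6726.6 Mb
wedding highlight reel: 32.120 Mbps × 360 s = 11563.2 Mb
Total: 141265.8 Mb = 17658.2 MB.
= 17.66 GB.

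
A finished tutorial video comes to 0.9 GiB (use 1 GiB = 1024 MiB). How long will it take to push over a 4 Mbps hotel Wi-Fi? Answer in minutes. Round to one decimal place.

32.2 minutes

File: 0.9 GiB = 7730.9 Mb.
At 4 Mbps: 7730.9 / 4 = 1932.7 s ≈ 32.2 minutes.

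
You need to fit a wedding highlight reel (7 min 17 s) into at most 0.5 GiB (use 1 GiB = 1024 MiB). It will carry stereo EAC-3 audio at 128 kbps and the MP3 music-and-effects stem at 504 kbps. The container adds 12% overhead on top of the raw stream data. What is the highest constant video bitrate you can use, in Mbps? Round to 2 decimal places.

8.14 Mbps

Budget: 0.5 GiB = 4295.0 Mb.
Stream payload after overhead: 4295.0 / 1.12 = 3834.8 Mb.
7 min 17 s = 437 s
Total bitrate budget: 3834.8 Mb / 437 s = 8.775 Mbps.
Audio total: 128 + 504 = 632 kbps = 0.632 Mbps.
Video: 8.775 − 0.632 = 8.143 Mbps.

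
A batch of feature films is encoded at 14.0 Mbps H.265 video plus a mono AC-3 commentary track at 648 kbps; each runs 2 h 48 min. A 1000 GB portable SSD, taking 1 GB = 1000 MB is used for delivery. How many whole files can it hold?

2 h 48 min = 168 min = 10080 s
Audio: 648 kbps = 0.648 Mbps.
Total bitrate: 14.648 Mbps.
Per item: 14.648 Mbps × 10080 s = 147,652 Mb = 18,456 MB.
Capacity: 1000 GB = 8,000,000 Mb; 54.18 items → 54 complete.

54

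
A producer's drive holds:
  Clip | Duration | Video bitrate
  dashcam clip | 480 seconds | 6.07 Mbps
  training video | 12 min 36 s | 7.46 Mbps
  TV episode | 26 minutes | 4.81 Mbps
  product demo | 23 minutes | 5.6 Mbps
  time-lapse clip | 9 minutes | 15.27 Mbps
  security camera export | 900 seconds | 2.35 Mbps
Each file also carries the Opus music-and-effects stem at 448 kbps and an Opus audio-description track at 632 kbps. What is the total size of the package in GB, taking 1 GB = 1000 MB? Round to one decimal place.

5.0 GB

Audio total: 448 + 632 = 1080 kbps = 1.080 Mbps.
dashcam clip: 7.150 Mbps × 480 s = 3432.0 Mb
training video: 8.540 Mbps × 756 s = 6456.2 Mb
TV episode: 5.890 Mbps × 1560 s = 9188.4 Mb
product demo: 6.680 Mbps × 1380 s = 9218.4 Mb
time-lapse clip: 16.350 Mbps × 540 s = 8829.0 Mb
security camera export: 3.430 Mbps × 900 s = 3087.0 Mb
Total: 40211.0 Mb = 5026.4 MB.
= 5.026 GB.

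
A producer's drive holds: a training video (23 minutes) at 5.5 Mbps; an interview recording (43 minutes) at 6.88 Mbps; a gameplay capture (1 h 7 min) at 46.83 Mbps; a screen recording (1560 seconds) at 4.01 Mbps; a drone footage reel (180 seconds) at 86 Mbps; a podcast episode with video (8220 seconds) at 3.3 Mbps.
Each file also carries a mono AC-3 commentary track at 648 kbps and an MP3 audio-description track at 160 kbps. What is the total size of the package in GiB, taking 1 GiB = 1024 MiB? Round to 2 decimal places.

32.24 GiB

Audio total: 648 + 160 = 808 kbps = 0.808 Mbps.
training video: 6.308 Mbps × 1380 s = 8705.0 Mb
interview recording: 7.688 Mbps × 2580 s = 19835.0 Mb
gameplay capture: 47.638 Mbps × 4020 s = 191504.8 Mb
screen recording: 4.818 Mbps × 1560 s = 7516.1 Mb
drone footage reel: 86.808 Mbps × 180 s = 15625.4 Mb
podcast episode with video: 4.108 Mbps × 8220 s = 33767.8 Mb
Total: 276954.1 Mb = 34619.3 MB.
= 32.24 GiB.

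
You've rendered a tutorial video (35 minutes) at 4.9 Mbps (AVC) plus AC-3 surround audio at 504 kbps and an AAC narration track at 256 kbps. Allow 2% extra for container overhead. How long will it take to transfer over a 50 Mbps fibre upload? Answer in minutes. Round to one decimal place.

35 min = 2100 s
Audio total: 504 + 256 = 760 kbps = 0.760 Mbps.
Total bitrate: 5.660 Mbps.
File: 5.660 Mbps × 2100 s = 11886.0 Mb.
With 2% container overhead: ×1.02. → 12123.7 Mb.
At 50 Mbps: 12123.7 / 50 = 242.5 s ≈ 4.04 minutes.

4.0 minutes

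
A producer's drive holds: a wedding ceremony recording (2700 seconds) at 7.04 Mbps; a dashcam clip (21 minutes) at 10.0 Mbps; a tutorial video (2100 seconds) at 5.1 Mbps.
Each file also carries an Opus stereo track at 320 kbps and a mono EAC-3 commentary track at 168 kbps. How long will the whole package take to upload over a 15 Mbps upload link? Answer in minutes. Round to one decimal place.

50.3 minutes

Audio total: 320 + 168 = 488 kbps = 0.488 Mbps.
wedding ceremony recording: 7.528 Mbps × 2700 s = 20325.6 Mb
dashcam clip: 10.488 Mbps × 1260 s = 13214.9 Mb
tutorial video: 5.588 Mbps × 2100 s = 11734.8 Mb
Total: 45275.3 Mb = 5659.4 MB.
At 15 Mbps: 45275.3 / 15 = 3018 s ≈ 50.3 minutes.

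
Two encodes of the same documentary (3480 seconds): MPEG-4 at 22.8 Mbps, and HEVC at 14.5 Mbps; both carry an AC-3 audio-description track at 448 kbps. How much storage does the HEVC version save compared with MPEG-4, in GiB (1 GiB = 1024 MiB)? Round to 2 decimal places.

3.36 GiB

Audio: 448 kbps = 0.448 Mbps.
MPEG-4: 23.248 Mbps × 3480 s = 80903.0 Mb = 9.418 GiB.
HEVC: 14.948 Mbps × 3480 s = 52019.0 Mb = 6.056 GiB.
Saving: 9.418 − 6.056 = 3.363 GiB.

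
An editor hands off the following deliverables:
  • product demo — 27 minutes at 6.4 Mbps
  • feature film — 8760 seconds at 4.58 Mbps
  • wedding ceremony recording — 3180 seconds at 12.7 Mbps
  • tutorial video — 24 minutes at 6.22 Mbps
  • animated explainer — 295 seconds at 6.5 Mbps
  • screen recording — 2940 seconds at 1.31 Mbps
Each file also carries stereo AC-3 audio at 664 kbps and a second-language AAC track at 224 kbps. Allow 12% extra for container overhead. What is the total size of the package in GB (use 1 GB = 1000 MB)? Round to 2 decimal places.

17.05 GB

Audio total: 664 + 224 = 888 kbps = 0.888 Mbps.
product demo: 7.288 Mbps × 1620 s × 1.12 = 13223.3 Mb
feature film: 5.468 Mbps × 8760 s × 1.12 = 53647.6 Mb
wedding ceremony recording: 13.588 Mbps × 3180 s × 1.12 = 48395.0 Mb
tutorial video: 7.108 Mbps × 1440 s × 1.12 = 11463.8 Mb
animated explainer: 7.388 Mbps × 295 s × 1.12 = 2441.0 Mb
screen recording: 2.198 Mbps × 2940 s × 1.12 = 7237.6 Mb
Total: 136408.4 Mb = 17051.0 MB.
= 17.05 GB.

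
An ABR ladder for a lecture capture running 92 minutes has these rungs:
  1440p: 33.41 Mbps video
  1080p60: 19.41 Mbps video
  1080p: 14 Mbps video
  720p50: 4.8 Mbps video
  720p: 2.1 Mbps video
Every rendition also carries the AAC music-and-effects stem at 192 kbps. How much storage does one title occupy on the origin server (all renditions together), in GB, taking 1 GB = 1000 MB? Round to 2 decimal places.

92 min = 5520 s
Audio: 192 kbps = 0.192 Mbps.
Sum of rendition bitrates: (33.41+0.192) + (19.41+0.192) + (14+0.192) + (4.8+0.192) + (2.1+0.192) = 74.680 Mbps.
× 5520 s = 412,234 Mb = 51,529 MB = 51.53 GB.

51.53 GB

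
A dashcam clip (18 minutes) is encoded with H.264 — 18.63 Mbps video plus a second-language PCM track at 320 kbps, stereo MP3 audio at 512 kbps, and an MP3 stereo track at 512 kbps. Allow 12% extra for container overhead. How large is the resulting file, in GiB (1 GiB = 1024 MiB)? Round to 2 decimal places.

2.81 GiB

18 min = 1080 s
Audio total: 320 + 512 + 512 = 1344 kbps = 1.344 Mbps.
Total bitrate: 18.63 + 1.344 = 19.974 Mbps.
Stream data: 19.974 Mbps × 1080 s = 21571.9 Mb.
With 12% container overhead: ×1.12.
24,161 Mb = 3,020,068,800 bytes ÷ 1,073,741,824 = 2.813 GiB.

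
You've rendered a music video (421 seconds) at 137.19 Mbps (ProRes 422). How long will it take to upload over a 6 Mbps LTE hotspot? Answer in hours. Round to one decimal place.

2.7 hours

File: 137.190 Mbps × 421 s = 57757.0 Mb.
At 6 Mbps: 57757.0 / 6 = 9626.2 s ≈ 2.67 hours.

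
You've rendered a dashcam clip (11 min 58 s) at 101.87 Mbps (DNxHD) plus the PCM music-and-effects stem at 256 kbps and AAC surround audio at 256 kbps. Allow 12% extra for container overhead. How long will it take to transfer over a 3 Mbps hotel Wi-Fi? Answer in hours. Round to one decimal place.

7.6 hours

11 min 58 s = 718 s
Audio total: 256 + 256 = 512 kbps = 0.512 Mbps.
Total bitrate: 102.382 Mbps.
File: 102.382 Mbps × 718 s = 73510.3 Mb.
With 12% container overhead: ×1.12. → 82331.5 Mb.
At 3 Mbps: 82331.5 / 3 = 27443.8 s ≈ 7.62 hours.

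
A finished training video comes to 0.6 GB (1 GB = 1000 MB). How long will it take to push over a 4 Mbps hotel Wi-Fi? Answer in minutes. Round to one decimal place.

File: 0.6 GB = 4800.0 Mb.
At 4 Mbps: 4800.0 / 4 = 1200.0 s ≈ 20 minutes.

20.0 minutes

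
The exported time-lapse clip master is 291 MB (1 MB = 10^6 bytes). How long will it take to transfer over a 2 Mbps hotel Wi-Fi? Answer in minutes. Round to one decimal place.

19.4 minutes

File: 291 MB = 2328.0 Mb.
At 2 Mbps: 2328.0 / 2 = 1164.0 s ≈ 19.4 minutes.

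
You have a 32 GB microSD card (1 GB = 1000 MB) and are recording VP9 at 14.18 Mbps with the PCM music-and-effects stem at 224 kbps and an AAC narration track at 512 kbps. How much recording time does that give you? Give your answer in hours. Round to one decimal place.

4.8 hours

Audio total: 224 + 512 = 736 kbps = 0.736 Mbps.
Total bitrate: 14.18 + 0.736 = 14.916 Mbps.
Capacity: 32 GB = 256,000 Mb.
Recording time: 256,000 / 14.916 = 17,163 s ≈ 4.77 hours.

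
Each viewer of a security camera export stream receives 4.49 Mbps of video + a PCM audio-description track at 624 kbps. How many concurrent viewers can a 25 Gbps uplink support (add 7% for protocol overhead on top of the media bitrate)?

4568

Audio: 624 kbps = 0.624 Mbps.
Per-viewer media rate: 5.114 Mbps.
On the wire with 7% overhead: 5.472 Mbps.
25 Gbps = 25,000 Mbps; 25,000 / 5.472 = 4568.73 → 4568 viewers.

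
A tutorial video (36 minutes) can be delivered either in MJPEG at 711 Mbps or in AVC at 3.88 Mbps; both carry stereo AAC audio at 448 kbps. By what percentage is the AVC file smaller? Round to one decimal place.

36 min = 2160 s
Audio: 448 kbps = 0.448 Mbps.
MJPEG: 711.448 Mbps × 2160 s = 1536727.7 Mb = 178.899 GiB.
AVC: 4.328 Mbps × 2160 s = 9348.5 Mb = 1.088 GiB.
Reduction: (1 − 1.088/178.899) × 100 = 99.39%.

99.4%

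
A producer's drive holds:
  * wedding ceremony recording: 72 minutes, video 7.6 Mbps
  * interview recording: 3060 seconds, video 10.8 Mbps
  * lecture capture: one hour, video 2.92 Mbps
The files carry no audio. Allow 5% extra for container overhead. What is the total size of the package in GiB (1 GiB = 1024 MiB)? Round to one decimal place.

wedding ceremony recording: 7.600 Mbps × 4320 s × 1.05 = 34473.6 Mb
interview recording: 10.800 Mbps × 3060 s × 1.05 = 34700.4 Mb
lecture capture: 2.920 Mbps × 3600 s × 1.05 = 11037.6 Mb
Total: 80211.6 Mb = 10026.5 MB.
= 9.338 GiB.

9.3 GiB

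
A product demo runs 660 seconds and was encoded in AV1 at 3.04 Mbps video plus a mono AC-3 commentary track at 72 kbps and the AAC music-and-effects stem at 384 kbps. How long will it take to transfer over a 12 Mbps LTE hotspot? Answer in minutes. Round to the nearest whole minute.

Audio total: 72 + 384 = 456 kbps = 0.456 Mbps.
Total bitrate: 3.496 Mbps.
File: 3.496 Mbps × 660 s = 2307.4 Mb.
At 12 Mbps: 2307.4 / 12 = 192.3 s ≈ 3.2 minutes.

3 minutes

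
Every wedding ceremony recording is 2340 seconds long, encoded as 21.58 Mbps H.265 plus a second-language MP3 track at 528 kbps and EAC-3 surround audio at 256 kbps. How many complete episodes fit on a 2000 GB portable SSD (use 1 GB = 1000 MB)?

Audio total: 528 + 256 = 784 kbps = 0.784 Mbps.
Total bitrate: 22.364 Mbps.
Per item: 22.364 Mbps × 2340 s = 52,332 Mb = 6,541 MB.
Capacity: 2000 GB = 16,000,000 Mb; 305.74 items → 305 complete.

305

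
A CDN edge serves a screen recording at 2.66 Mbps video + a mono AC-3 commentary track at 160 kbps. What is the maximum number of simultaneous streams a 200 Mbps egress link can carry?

Audio: 160 kbps = 0.160 Mbps.
Per-viewer media rate: 2.820 Mbps.
200 Mbps = 200.0 Mbps; 200.0 / 2.820 = 70.92 → 70 viewers.

70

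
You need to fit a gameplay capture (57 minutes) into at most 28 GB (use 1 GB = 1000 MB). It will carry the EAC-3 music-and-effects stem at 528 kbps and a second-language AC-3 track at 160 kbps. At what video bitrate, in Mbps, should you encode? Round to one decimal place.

64.8 Mbps

Budget: 28 GB = 224000.0 Mb.
57 min = 3420 s
Total bitrate budget: 224000.0 Mb / 3420 s = 65.497 Mbps.
Audio total: 528 + 160 = 688 kbps = 0.688 Mbps.
Video: 65.497 − 0.688 = 64.809 Mbps.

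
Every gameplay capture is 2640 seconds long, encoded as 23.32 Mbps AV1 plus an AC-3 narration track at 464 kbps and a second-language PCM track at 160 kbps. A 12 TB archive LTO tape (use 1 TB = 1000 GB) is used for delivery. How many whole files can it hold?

Audio total: 464 + 160 = 624 kbps = 0.624 Mbps.
Total bitrate: 23.944 Mbps.
Per item: 23.944 Mbps × 2640 s = 63,212 Mb = 7,902 MB.
Capacity: 12 TB = 96,000,000 Mb; 1518.70 items → 1518 complete.

1518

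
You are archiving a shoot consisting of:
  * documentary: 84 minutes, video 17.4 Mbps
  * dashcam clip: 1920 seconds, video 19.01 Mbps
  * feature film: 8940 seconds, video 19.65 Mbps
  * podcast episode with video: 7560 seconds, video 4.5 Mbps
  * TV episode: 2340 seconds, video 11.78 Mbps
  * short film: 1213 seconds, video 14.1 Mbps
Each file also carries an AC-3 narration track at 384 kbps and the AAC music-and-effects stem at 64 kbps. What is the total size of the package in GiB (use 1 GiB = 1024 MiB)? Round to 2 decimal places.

Audio total: 384 + 64 = 448 kbps = 0.448 Mbps.
documentary: 17.848 Mbps × 5040 s = 89953.9 Mb
dashcam clip: 19.458 Mbps × 1920 s = 37359.4 Mb
feature film: 20.098 Mbps × 8940 s = 179676.1 Mb
podcast episode with video: 4.948 Mbps × 7560 s = 37406.9 Mb
TV episode: 12.228 Mbps × 2340 s = 28613.5 Mb
short film: 14.548 Mbps × 1213 s = 17646.7 Mb
Total: 390656.5 Mb = 48832.1 MB.
= 45.48 GiB.

45.48 GiB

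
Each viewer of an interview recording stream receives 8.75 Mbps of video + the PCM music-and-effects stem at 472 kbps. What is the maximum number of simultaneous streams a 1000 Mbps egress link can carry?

Audio: 472 kbps = 0.472 Mbps.
Per-viewer media rate: 9.222 Mbps.
1000 Mbps = 1,000 Mbps; 1,000 / 9.222 = 108.44 → 108 viewers.

108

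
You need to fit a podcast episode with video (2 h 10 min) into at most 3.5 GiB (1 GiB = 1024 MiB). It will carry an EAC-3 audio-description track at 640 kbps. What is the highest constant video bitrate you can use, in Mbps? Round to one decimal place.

Budget: 3.5 GiB = 30064.8 Mb.
2 h 10 min = 130 min = 7800 s
Total bitrate budget: 30064.8 Mb / 7800 s = 3.854 Mbps.
Audio: 640 kbps = 0.640 Mbps.
Video: 3.854 − 0.640 = 3.214 Mbps.

3.2 Mbps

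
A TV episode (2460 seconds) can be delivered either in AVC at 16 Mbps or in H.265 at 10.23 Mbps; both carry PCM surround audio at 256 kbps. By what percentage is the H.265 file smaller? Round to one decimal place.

35.5%

Audio: 256 kbps = 0.256 Mbps.
AVC: 16.256 Mbps × 2460 s = 39989.8 Mb = 4.999 GB.
H.265: 10.486 Mbps × 2460 s = 25795.6 Mb = 3.224 GB.
Reduction: (1 − 3.224/4.999) × 100 = 35.49%.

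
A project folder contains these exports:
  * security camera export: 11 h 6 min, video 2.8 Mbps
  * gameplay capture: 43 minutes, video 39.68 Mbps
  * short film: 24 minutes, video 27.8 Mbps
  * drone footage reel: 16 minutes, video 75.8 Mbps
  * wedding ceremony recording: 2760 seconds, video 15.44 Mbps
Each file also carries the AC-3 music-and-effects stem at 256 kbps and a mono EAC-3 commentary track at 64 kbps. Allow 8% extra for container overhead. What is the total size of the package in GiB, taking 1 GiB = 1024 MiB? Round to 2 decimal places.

48.40 GiB

Audio total: 256 + 64 = 320 kbps = 0.320 Mbps.
security camera export: 3.120 Mbps × 39960 s × 1.08 = 134649.2 Mb
gameplay capture: 40.000 Mbps × 2580 s × 1.08 = 111456.0 Mb
short film: 28.120 Mbps × 1440 s × 1.08 = 43732.2 Mb
drone footage reel: 76.120 Mbps × 960 s × 1.08 = 78921.2 Mb
wedding ceremony recording: 15.760 Mbps × 2760 s × 1.08 = 46977.4 Mb
Total: 415736.1 Mb = 51967.0 MB.
= 48.40 GiB.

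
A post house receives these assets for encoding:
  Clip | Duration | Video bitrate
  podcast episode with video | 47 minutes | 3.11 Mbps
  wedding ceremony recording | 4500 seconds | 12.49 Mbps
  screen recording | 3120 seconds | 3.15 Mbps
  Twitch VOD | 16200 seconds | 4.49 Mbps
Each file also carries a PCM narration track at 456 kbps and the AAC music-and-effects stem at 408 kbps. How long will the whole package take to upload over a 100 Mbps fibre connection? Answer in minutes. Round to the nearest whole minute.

28 minutes

Audio total: 456 + 408 = 864 kbps = 0.864 Mbps.
podcast episode with video: 3.974 Mbps × 2820 s = 11206.7 Mb
wedding ceremony recording: 13.354 Mbps × 4500 s = 60093.0 Mb
screen recording: 4.014 Mbps × 3120 s = 12523.7 Mb
Twitch VOD: 5.354 Mbps × 16200 s = 86734.8 Mb
Total: 170558.2 Mb = 21319.8 MB.
At 100 Mbps: 170558.2 / 100 = 1706 s ≈ 28.4 minutes.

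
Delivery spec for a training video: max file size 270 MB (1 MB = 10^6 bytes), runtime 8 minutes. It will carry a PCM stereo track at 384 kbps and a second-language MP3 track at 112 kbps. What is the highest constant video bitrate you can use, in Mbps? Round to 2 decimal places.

Budget: 270 MB = 2160.0 Mb.
8 min = 480 s
Total bitrate budget: 2160.0 Mb / 480 s = 4.500 Mbps.
Audio total: 384 + 112 = 496 kbps = 0.496 Mbps.
Video: 4.500 − 0.496 = 4.004 Mbps.

4.00 Mbps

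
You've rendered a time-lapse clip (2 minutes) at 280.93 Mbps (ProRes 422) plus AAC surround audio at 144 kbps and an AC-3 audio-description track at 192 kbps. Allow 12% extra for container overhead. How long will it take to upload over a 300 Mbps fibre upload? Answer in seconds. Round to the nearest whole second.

126 seconds

2 min = 120 s
Audio total: 144 + 192 = 336 kbps = 0.336 Mbps.
Total bitrate: 281.266 Mbps.
File: 281.266 Mbps × 120 s = 33751.9 Mb.
With 12% container overhead: ×1.12. → 37802.2 Mb.
At 300 Mbps: 37802.2 / 300 = 126.0 s ≈ 126 seconds.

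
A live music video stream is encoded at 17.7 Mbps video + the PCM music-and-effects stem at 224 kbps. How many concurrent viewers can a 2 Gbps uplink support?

Audio: 224 kbps = 0.224 Mbps.
Per-viewer media rate: 17.924 Mbps.
2 Gbps = 2,000 Mbps; 2,000 / 17.924 = 111.58 → 111 viewers.

111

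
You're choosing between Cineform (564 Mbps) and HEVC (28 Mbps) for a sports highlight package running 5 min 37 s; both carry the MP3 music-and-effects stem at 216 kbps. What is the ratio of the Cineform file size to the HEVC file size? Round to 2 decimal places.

20.00

5 min 37 s = 337 s
Audio: 216 kbps = 0.216 Mbps.
Cineform: 564.216 Mbps × 337 s = 190140.8 Mb = 23.768 GB.
HEVC: 28.216 Mbps × 337 s = 9508.8 Mb = 1.189 GB.
Ratio: 23.768 / 1.189 = 19.996.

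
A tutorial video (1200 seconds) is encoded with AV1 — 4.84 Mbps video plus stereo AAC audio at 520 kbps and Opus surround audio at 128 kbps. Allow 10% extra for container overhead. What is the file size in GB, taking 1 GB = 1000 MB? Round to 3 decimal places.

0.906 GB

Audio total: 520 + 128 = 648 kbps = 0.648 Mbps.
Total bitrate: 4.84 + 0.648 = 5.488 Mbps.
Stream data: 5.488 Mbps × 1200 s = 6585.6 Mb.
With 10% container overhead: ×1.10.
7,244 Mb ÷ 8 = 905.5 MB → 0.9055 GB.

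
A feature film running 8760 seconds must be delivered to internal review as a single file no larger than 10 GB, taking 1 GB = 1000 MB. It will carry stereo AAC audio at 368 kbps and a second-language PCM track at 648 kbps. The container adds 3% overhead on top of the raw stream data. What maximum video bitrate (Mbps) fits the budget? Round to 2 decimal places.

7.85 Mbps

Budget: 10 GB = 80000.0 Mb.
Stream payload after overhead: 80000.0 / 1.03 = 77669.9 Mb.
Total bitrate budget: 77669.9 Mb / 8760 s = 8.866 Mbps.
Audio total: 368 + 648 = 1016 kbps = 1.016 Mbps.
Video: 8.866 − 1.016 = 7.850 Mbps.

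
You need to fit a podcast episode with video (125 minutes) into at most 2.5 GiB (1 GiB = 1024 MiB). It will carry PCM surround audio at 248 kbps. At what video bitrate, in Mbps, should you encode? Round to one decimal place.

2.6 Mbps

Budget: 2.5 GiB = 21474.8 Mb.
125 min = 7500 s
Total bitrate budget: 21474.8 Mb / 7500 s = 2.863 Mbps.
Audio: 248 kbps = 0.248 Mbps.
Video: 2.863 − 0.248 = 2.615 Mbps.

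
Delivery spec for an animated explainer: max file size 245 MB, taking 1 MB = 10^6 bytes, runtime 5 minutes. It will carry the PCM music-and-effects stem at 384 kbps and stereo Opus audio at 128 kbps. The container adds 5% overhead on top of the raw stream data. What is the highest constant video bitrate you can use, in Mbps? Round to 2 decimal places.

Budget: 245 MB = 1960.0 Mb.
Stream payload after overhead: 1960.0 / 1.05 = 1866.7 Mb.
5 min = 300 s
Total bitrate budget: 1866.7 Mb / 300 s = 6.222 Mbps.
Audio total: 384 + 128 = 512 kbps = 0.512 Mbps.
Video: 6.222 − 0.512 = 5.710 Mbps.

5.71 Mbps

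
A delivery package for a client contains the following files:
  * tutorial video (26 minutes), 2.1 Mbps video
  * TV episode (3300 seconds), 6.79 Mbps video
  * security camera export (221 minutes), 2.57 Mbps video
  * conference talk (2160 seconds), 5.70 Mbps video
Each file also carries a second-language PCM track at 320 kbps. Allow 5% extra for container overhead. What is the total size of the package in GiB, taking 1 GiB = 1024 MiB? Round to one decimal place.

Audio: 320 kbps = 0.320 Mbps.
tutorial video: 2.420 Mbps × 1560 s × 1.05 = 3964.0 Mb
TV episode: 7.110 Mbps × 3300 s × 1.05 = 24636.2 Mb
security camera export: 2.890 Mbps × 13260 s × 1.05 = 40237.5 Mb
conference talk: 6.020 Mbps × 2160 s × 1.05 = 13653.4 Mb
Total: 82490.9 Mb = 10311.4 MB.
= 9.603 GiB.

9.6 GiB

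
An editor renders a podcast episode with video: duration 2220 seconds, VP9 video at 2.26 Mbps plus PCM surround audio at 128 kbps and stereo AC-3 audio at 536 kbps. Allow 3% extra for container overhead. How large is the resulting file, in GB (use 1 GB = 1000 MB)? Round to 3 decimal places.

0.836 GB

Audio total: 128 + 536 = 664 kbps = 0.664 Mbps.
Total bitrate: 2.26 + 0.664 = 2.924 Mbps.
Stream data: 2.924 Mbps × 2220 s = 6491.3 Mb.
With 3% container overhead: ×1.03.
6,686 Mb ÷ 8 = 835.8 MB → 0.8358 GB.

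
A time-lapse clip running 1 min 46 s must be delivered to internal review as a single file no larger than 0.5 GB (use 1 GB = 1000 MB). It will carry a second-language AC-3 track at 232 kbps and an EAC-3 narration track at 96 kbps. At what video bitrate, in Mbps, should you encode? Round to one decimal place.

Budget: 0.5 GB = 4000.0 Mb.
1 min 46 s = 106 s
Total bitrate budget: 4000.0 Mb / 106 s = 37.736 Mbps.
Audio total: 232 + 96 = 328 kbps = 0.328 Mbps.
Video: 37.736 − 0.328 = 37.408 Mbps.

37.4 Mbps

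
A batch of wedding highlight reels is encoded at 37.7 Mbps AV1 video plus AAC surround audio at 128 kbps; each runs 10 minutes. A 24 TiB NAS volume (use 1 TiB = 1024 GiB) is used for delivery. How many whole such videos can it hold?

9301

10 min = 600 s
Audio: 128 kbps = 0.128 Mbps.
Total bitrate: 37.828 Mbps.
Per item: 37.828 Mbps × 600 s = 22,697 Mb = 2,837 MB.
Capacity: 24 TiB = 211,106,233 Mb; 9301.15 items → 9301 complete.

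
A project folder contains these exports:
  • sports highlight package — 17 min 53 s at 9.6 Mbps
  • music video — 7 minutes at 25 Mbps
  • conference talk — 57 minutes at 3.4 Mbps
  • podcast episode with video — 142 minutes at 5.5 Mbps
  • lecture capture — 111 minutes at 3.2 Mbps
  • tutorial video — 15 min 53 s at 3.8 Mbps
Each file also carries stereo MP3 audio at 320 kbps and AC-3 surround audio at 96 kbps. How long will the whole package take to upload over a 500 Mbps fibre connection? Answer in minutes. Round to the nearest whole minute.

4 minutes

Audio total: 320 + 96 = 416 kbps = 0.416 Mbps.
sports highlight package: 10.016 Mbps × 1073 s = 10747.2 Mb
music video: 25.416 Mbps × 420 s = 10674.7 Mb
conference talk: 3.816 Mbps × 3420 s = 13050.7 Mb
podcast episode with video: 5.916 Mbps × 8520 s = 50404.3 Mb
lecture capture: 3.616 Mbps × 6660 s = 24082.6 Mb
tutorial video: 4.216 Mbps × 953 s = 4017.8 Mb
Total: 112977.3 Mb = 14122.2 MB.
At 500 Mbps: 112977.3 / 500 = 226 s ≈ 3.77 minutes.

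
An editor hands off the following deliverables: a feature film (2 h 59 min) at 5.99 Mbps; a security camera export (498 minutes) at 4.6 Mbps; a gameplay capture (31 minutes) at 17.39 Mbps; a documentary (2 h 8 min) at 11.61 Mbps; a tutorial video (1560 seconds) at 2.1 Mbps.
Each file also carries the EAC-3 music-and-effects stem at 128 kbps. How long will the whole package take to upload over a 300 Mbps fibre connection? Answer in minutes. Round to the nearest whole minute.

19 minutes

Audio: 128 kbps = 0.128 Mbps.
feature film: 6.118 Mbps × 10740 s = 65707.3 Mb
security camera export: 4.728 Mbps × 29880 s = 141272.6 Mb
gameplay capture: 17.518 Mbps × 1860 s = 32583.5 Mb
documentary: 11.738 Mbps × 7680 s = 90147.8 Mb
tutorial video: 2.228 Mbps × 1560 s = 3475.7 Mb
Total: 333187.0 Mb = 41648.4 MB.
At 300 Mbps: 333187.0 / 300 = 1111 s ≈ 18.5 minutes.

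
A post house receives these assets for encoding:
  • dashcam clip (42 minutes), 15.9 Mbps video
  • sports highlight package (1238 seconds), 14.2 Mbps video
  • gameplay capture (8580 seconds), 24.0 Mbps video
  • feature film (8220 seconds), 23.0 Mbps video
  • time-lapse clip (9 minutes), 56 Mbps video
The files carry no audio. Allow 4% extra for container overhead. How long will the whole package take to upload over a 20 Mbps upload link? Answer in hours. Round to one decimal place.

7.0 hours

dashcam clip: 15.900 Mbps × 2520 s × 1.04 = 41670.7 Mb
sports highlight package: 14.200 Mbps × 1238 s × 1.04 = 18282.8 Mb
gameplay capture: 24.000 Mbps × 8580 s × 1.04 = 214156.8 Mb
feature film: 23.000 Mbps × 8220 s × 1.04 = 196622.4 Mb
time-lapse clip: 56.000 Mbps × 540 s × 1.04 = 31449.6 Mb
Total: 502182.3 Mb = 62772.8 MB.
At 20 Mbps: 502182.3 / 20 = 25109 s ≈ 6.97 hours.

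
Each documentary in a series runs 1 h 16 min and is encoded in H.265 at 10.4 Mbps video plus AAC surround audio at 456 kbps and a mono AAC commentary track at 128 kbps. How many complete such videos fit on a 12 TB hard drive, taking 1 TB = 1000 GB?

1 h 16 min = 76 min = 4560 s
Audio total: 456 + 128 = 584 kbps = 0.584 Mbps.
Total bitrate: 10.984 Mbps.
Per item: 10.984 Mbps × 4560 s = 50,087 Mb = 6,261 MB.
Capacity: 12 TB = 96,000,000 Mb; 1916.66 items → 1916 complete.

1916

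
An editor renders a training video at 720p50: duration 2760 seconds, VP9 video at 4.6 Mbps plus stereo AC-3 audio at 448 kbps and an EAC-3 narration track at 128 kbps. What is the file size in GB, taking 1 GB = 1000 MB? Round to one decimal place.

1.8 GB

Audio total: 448 + 128 = 576 kbps = 0.576 Mbps.
Total bitrate: 4.6 + 0.576 = 5.176 Mbps.
Stream data: 5.176 Mbps × 2760 s = 14285.8 Mb.
14,286 Mb ÷ 8 = 1,786 MB → 1.786 GB.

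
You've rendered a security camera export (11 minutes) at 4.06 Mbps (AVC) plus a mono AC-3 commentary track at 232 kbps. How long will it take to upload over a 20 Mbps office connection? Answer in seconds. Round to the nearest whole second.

11 min = 660 s
Audio: 232 kbps = 0.232 Mbps.
Total bitrate: 4.292 Mbps.
File: 4.292 Mbps × 660 s = 2832.7 Mb.
At 20 Mbps: 2832.7 / 20 = 141.6 s ≈ 142 seconds.

142 seconds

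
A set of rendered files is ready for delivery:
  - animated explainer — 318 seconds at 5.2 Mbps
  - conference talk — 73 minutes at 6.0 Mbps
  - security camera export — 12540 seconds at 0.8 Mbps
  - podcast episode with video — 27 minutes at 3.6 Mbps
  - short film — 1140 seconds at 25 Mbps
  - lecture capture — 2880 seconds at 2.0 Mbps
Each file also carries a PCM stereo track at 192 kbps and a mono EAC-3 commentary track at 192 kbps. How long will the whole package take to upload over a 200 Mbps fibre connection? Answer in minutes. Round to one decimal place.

Audio total: 192 + 192 = 384 kbps = 0.384 Mbps.
animated explainer: 5.584 Mbps × 318 s = 1775.7 Mb
conference talk: 6.384 Mbps × 4380 s = 27961.9 Mb
security camera export: 1.184 Mbps × 12540 s = 14847.4 Mb
podcast episode with video: 3.984 Mbps × 1620 s = 6454.1 Mb
short film: 25.384 Mbps × 1140 s = 28937.8 Mb
lecture capture: 2.384 Mbps × 2880 s = 6865.9 Mb
Total: 86842.8 Mb = 10855.3 MB.
At 200 Mbps: 86842.8 / 200 = 434 s ≈ 7.24 minutes.

7.2 minutes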